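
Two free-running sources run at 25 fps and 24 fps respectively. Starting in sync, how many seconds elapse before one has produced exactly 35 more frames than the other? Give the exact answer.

35 seconds

The gap grows by |24 − 25| = 1 frame per second.
Time for a 35-frame gap: 35 ÷ (1) = 35 s.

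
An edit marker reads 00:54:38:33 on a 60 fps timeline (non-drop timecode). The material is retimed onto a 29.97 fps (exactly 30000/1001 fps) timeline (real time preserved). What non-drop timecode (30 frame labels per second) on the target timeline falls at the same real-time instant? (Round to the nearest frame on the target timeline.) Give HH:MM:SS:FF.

Source frame index: (0×3600 + 54×60 + 38) × 60 + 33 = 196713.
Real time: 196713 / (60) = 65571/20 s.
Target frame: (65571/20) × (30000/1001) = 8941500/91 ≈ 98258.242 → 98258.
At 30 labels/s: frame 98258 → 00:54:35:08.

00:54:35:08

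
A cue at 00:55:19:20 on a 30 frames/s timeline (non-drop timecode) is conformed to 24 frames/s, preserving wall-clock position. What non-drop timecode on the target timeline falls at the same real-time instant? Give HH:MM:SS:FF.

Source frame index: (0×3600 + 55×60 + 19) × 30 + 20 = 99590.
Real time: 99590 / (30) = 9959/3 s.
Target frame: (9959/3) × (24) = 79672.
At 24 labels/s: frame 79672 → 00:55:19:16.

00:55:19:16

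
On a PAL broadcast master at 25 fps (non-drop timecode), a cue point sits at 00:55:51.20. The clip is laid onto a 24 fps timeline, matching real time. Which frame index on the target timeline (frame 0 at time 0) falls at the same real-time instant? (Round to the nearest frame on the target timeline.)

Source frame index: (0×3600 + 55×60 + 51) × 25 + 20 = 83795.
Real time: 83795 / (25) = 16759/5 s.
Target frame: (16759/5) × (24) = 402216/5 ≈ 80443.200 → 80443.

frame 80443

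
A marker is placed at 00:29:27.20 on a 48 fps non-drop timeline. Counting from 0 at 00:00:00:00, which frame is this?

Total seconds to the label: (0 × 3600 + 29 × 60 + 27) = 1767.
Frame index = 1767 × 48 + 20 = 84836.

frame 84836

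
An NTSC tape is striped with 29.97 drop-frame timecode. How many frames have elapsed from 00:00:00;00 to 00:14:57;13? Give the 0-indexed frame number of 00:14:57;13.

Complete 10-minute blocks: 1, each 17982 frames → 17982.
Remaining 4 whole minutes in the current block: 1800 + 3 × 1798 = 7194 frames.
Within the current minute: 57 × 30 + 13 − 2 = 1721 (labels ;00/;01 skipped at this minute). Total = 17982 + 7194 + 1721 = 26897.

26897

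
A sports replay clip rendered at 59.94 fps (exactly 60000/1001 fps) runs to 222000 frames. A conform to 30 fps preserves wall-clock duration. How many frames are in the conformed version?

111111 frames

Target frames = source frames × (target rate / source rate) = 222000 × (30)/(60000/1001) = 222000 × 1001/2000 = 111111.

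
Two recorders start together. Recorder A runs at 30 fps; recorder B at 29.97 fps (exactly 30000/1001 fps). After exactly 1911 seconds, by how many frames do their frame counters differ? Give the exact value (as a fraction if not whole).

A emits 30 × 1911 = 57330 frames; B emits 30000/1001 × 1911 = 630000/11.
Difference = 630/11 frames (≈ 57.2727); B is behind A.

630/11 frames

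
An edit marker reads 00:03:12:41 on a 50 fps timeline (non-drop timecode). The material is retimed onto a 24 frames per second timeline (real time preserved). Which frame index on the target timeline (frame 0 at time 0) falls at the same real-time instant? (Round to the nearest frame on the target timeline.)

Source frame index: (0×3600 + 3×60 + 12) × 50 + 41 = 9641.
Real time: 9641 / (50) = 9641/50 s.
Target frame: (9641/50) × (24) = 115692/25 ≈ 4627.680 → 4628.

frame 4628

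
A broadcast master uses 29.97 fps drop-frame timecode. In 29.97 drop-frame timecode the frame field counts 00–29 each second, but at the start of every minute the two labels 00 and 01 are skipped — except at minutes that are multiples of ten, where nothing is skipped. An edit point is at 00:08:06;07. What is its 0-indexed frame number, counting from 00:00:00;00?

As if non-drop at 30 labels/s: (0 × 3600 + 8 × 60 + 6) × 30 + 7 = 14587.
Minute boundaries passed: 8; those not divisible by 10: 8 − 0 = 8; dropped labels = 2 × 8 = 16.
Actual frame index = 14587 − 16 = 14571.

14571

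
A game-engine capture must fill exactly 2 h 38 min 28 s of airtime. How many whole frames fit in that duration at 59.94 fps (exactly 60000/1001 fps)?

569910 frames

2 h 38 min 28 s = 9508 s.
Frames = 9508 × 60000/1001 = 570480000/1001 ≈ 569910.0899.
Complete frames: 569910.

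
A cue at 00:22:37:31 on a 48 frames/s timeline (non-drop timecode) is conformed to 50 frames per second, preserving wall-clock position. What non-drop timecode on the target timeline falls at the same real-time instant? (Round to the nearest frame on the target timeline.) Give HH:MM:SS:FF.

00:22:37:32

Source frame index: (0×3600 + 22×60 + 37) × 48 + 31 = 65167.
Real time: 65167 / (48) = 65167/48 s.
Target frame: (65167/48) × (50) = 1629175/24 ≈ 67882.292 → 67882.
At 50 labels/s: frame 67882 → 00:22:37:32.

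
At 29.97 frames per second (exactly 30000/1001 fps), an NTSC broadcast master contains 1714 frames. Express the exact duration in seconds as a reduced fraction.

Running time = 1714 ÷ (30000/1001) = 1714 × 1001/30000 = 857857/15000 s.

857857/15000 seconds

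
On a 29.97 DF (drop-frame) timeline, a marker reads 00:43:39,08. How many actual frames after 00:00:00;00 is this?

Complete 10-minute blocks: 4, each 17982 frames → 71928.
Remaining 3 whole minutes in the current block: 1800 + 2 × 1798 = 5396 frames.
Within the current minute: 39 × 30 + 8 − 2 = 1176 (labels ;00/;01 skipped at this minute). Total = 71928 + 5396 + 1176 = 78500.

78500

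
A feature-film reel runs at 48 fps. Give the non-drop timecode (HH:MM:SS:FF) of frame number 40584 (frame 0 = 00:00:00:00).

00:14:05:24

40584 ÷ 48 = 845 full seconds, remainder 24 frames.
845 s = 0 h 14 min 5 s.
Timecode: 00:14:05:24.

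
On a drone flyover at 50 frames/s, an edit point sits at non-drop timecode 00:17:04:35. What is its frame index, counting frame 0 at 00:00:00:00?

51235

Total seconds to the label: (0 × 3600 + 17 × 60 + 4) = 1024.
Frame index = 1024 × 50 + 35 = 51235.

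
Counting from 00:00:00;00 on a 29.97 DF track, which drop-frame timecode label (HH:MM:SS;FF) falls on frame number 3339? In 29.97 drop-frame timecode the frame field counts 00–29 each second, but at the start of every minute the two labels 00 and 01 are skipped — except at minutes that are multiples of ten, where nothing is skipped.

00:01:51;11

Each 10-minute DF block holds 10 × 60 × 30 − 9 × 2 = 17982 frames. 3339 ÷ 17982 → 0 full blocks, remainder 3339.
Within the partial block the first minute is 1800 frames and each further minute 1798, so 1 further minute boundary passed. Total skipped labels = 18 × 0 + 2 × 1 = 2.
Non-drop label index = 3339 + 2 = 3341; at 30 labels/s that is 00:01:51:11, i.e. DF 00:01:51;11.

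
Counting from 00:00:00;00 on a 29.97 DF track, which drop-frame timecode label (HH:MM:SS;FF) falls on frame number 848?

Ten DF minutes hold 17982 frames, so frame 848 lies in block 0 (frames 0–17981) with 848 frames into that block.
The block's first minute is 1800 frames and the rest 1798 each; 848 frames reaches minute 0, so 0 × 18 + 0 × 2 = 0 labels have been skipped so far.
Adding those back, label number 848 + 0 = 848 at 30 labels/s is 28 s + 8 f = 0 h 0 min 28 s frame 8, i.e. 00:00:28;08.

00:00:28;08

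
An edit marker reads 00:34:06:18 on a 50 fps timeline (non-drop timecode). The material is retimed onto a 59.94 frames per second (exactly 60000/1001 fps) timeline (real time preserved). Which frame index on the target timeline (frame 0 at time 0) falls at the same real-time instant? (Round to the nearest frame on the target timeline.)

frame 122659

Source frame index: (0×3600 + 34×60 + 6) × 50 + 18 = 102318.
Real time: 102318 / (50) = 51159/25 s.
Target frame: (51159/25) × (60000/1001) = 122781600/1001 ≈ 122658.941 → 122659.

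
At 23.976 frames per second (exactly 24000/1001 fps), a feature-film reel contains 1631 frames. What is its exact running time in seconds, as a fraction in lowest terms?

Running time = 1631 ÷ (24000/1001) = 1631 × 1001/24000 = 1632631/24000 s.

1632631/24000 seconds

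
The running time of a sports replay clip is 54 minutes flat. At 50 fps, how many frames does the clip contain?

54 min = 3240 s.
Frames = 3240 × 50 = 162000.

162000 frames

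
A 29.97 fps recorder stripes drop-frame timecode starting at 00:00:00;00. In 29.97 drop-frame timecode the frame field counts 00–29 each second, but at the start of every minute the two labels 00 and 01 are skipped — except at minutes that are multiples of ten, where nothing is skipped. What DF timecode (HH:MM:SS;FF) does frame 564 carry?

00:00:18;24

Each 10-minute DF block holds 10 × 60 × 30 − 9 × 2 = 17982 frames. 564 ÷ 17982 → 0 full blocks, remainder 564.
Within the partial block the first minute is 1800 frames and each further minute 1798, so 0 further minute boundaries passed. Total skipped labels = 18 × 0 + 2 × 0 = 0.
Non-drop label index = 564 + 0 = 564; at 30 labels/s that is 00:00:18:24, i.e. DF 00:00:18;24.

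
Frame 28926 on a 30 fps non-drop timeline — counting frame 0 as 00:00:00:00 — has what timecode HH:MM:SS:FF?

00:16:04:06

28926 ÷ 30 = 964 full seconds, remainder 6 frames.
964 s = 0 h 16 min 4 s.
Timecode: 00:16:04:06.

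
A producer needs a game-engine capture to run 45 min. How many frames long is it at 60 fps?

45 min = 2700 s.
Frames = 2700 × 60 = 162000.

162000 frames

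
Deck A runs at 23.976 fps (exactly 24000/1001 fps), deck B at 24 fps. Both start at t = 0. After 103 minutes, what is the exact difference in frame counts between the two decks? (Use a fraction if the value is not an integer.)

103 min = 6180 s.
A emits 24000/1001 × 6180 = 148320000/1001 frames; B emits 24 × 6180 = 148320.
Difference = 148320/1001 frames (≈ 148.1718); B is ahead of A.

148320/1001 frames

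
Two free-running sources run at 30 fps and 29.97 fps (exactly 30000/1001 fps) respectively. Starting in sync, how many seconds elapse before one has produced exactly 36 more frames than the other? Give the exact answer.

The gap grows by |30000/1001 − 30| = 30/1001 frames per second.
Time for a 36-frame gap: 36 ÷ (30/1001) = 1201.2 s.

1201.2 seconds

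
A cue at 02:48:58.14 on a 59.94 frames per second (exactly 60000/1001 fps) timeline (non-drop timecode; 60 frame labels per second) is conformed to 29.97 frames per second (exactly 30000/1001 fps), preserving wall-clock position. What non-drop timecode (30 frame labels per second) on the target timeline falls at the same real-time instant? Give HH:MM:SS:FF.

02:48:58:07

Source frame index: (2×3600 + 48×60 + 58) × 60 + 14 = 608294.
Real time: 608294 / (60000/1001) = 304451147/30000 s.
Target frame: (304451147/30000) × (30000/1001) = 304147.
At 30 labels/s: frame 304147 → 02:48:58:07.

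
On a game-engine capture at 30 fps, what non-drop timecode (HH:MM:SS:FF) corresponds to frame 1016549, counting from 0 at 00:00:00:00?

1016549 ÷ 30 = 33884 full seconds, remainder 29 frames.
33884 s = 9 h 24 min 44 s.
Timecode: 09:24:44:29.

09:24:44:29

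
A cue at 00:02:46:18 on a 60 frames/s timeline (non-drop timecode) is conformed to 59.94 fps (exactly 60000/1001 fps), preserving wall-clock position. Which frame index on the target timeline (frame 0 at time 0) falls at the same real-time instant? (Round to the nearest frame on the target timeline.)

frame 9968

Source frame index: (0×3600 + 2×60 + 46) × 60 + 18 = 9978.
Real time: 9978 / (60) = 1663/10 s.
Target frame: (1663/10) × (60000/1001) = 9978000/1001 ≈ 9968.032 → 9968.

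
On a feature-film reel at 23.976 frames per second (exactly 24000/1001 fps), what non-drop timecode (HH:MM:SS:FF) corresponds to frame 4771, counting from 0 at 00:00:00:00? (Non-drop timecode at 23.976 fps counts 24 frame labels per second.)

00:03:18:19

4771 ÷ 24 = 198 full seconds, remainder 19 frames.
198 s = 0 h 3 min 18 s.
Timecode: 00:03:18:19.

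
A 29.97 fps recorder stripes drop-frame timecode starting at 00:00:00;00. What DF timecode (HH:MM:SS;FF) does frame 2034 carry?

00:01:07;26

Ten DF minutes hold 17982 frames, so frame 2034 lies in block 0 (frames 0–17981) with 2034 frames into that block.
The block's first minute is 1800 frames and the rest 1798 each; 2034 frames reaches minute 1, so 0 × 18 + 1 × 2 = 2 labels have been skipped so far.
Adding those back, label number 2034 + 2 = 2036 at 30 labels/s is 67 s + 26 f = 0 h 1 min 7 s frame 26, i.e. 00:01:07;26.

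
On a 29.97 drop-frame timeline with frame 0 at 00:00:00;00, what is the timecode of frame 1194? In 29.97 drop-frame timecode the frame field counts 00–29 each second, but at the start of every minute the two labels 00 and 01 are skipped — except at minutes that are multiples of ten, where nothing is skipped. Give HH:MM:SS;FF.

00:00:39;24

Each 10-minute DF block holds 10 × 60 × 30 − 9 × 2 = 17982 frames. 1194 ÷ 17982 → 0 full blocks, remainder 1194.
Within the partial block the first minute is 1800 frames and each further minute 1798, so 0 further minute boundaries passed. Total skipped labels = 18 × 0 + 2 × 0 = 0.
Non-drop label index = 1194 + 0 = 1194; at 30 labels/s that is 00:00:39:24, i.e. DF 00:00:39;24.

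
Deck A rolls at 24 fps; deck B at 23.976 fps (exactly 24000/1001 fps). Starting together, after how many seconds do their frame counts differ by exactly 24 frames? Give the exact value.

The gap grows by |24000/1001 − 24| = 24/1001 frames per second.
Time for a 24-frame gap: 24 ÷ (24/1001) = 1001 s.

1001 seconds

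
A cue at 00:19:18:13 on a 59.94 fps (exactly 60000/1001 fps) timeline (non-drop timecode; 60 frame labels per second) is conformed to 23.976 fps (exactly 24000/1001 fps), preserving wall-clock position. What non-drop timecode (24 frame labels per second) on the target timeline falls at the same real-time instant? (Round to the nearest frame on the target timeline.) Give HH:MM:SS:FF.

Source frame index: (0×3600 + 19×60 + 18) × 60 + 13 = 69493.
Real time: 69493 / (60000/1001) = 69562493/60000 s.
Target frame: (69562493/60000) × (24000/1001) = 138986/5 ≈ 27797.200 → 27797.
At 24 labels/s: frame 27797 → 00:19:18:05.

00:19:18:05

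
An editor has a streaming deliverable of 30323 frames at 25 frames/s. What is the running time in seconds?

Running time = 30323 / (25) = 1212.92 s.

1212.92 seconds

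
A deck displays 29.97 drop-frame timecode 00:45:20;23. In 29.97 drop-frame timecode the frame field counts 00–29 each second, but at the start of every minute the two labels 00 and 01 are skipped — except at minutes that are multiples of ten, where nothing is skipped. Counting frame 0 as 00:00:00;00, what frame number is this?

As if non-drop at 30 labels/s: (0 × 3600 + 45 × 60 + 20) × 30 + 23 = 81623.
Minute boundaries passed: 45; those not divisible by 10: 45 − 4 = 41; dropped labels = 2 × 41 = 82.
Actual frame index = 81623 − 82 = 81541.

81541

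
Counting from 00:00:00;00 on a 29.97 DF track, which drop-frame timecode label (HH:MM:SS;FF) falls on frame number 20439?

00:11:21;29

Ten DF minutes hold 17982 frames, so frame 20439 lies in block 1 (frames 17982–35963) with 2457 frames into that block.
The block's first minute is 1800 frames and the rest 1798 each; 2457 frames reaches minute 1, so 1 × 18 + 1 × 2 = 20 labels have been skipped so far.
Adding those back, label number 20439 + 20 = 20459 at 30 labels/s is 681 s + 29 f = 0 h 11 min 21 s frame 29, i.e. 00:11:21;29.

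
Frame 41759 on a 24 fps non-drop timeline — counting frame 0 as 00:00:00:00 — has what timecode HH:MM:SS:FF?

00:28:59:23

41759 ÷ 24 = 1739 full seconds, remainder 23 frames.
1739 s = 0 h 28 min 59 s.
Timecode: 00:28:59:23.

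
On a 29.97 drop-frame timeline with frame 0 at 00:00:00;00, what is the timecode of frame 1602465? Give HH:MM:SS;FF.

Ten DF minutes hold 17982 frames, so frame 1602465 lies in block 89 (frames 1600398–1618379) with 2067 frames into that block.
The block's first minute is 1800 frames and the rest 1798 each; 2067 frames reaches minute 1, so 89 × 18 + 1 × 2 = 1604 labels have been skipped so far.
Adding those back, label number 1602465 + 1604 = 1604069 at 30 labels/s is 53468 s + 29 f = 14 h 51 min 8 s frame 29, i.e. 14:51:08;29.

14:51:08;29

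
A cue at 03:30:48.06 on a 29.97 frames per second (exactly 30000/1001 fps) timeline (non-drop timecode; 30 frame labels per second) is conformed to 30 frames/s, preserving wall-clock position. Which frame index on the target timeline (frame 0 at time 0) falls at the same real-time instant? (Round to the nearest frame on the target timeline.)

Source frame index: (3×3600 + 30×60 + 48) × 30 + 6 = 379446.
Real time: 379446 / (30000/1001) = 63304241/5000 s.
Target frame: (63304241/5000) × (30) = 189912723/500 ≈ 379825.446 → 379825.

frame 379825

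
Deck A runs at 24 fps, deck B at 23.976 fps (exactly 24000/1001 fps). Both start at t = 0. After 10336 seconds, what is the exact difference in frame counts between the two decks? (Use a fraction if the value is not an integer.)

A emits 24 × 10336 = 248064 frames; B emits 24000/1001 × 10336 = 248064000/1001.
Difference = 248064/1001 frames (≈ 247.8162); B is behind A.

248064/1001 frames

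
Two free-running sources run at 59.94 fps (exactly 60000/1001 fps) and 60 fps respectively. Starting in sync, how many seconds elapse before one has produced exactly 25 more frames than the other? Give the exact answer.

The gap grows by |60 − 60000/1001| = 60/1001 frames per second.
Time for a 25-frame gap: 25 ÷ (60/1001) = 5005/12 s.

5005/12 seconds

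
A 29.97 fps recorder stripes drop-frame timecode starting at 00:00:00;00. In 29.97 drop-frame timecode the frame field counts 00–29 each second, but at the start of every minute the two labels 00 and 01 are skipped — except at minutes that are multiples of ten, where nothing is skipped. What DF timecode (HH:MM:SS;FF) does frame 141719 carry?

Ten DF minutes hold 17982 frames, so frame 141719 lies in block 7 (frames 125874–143855) with 15845 frames into that block.
The block's first minute is 1800 frames and the rest 1798 each; 15845 frames reaches minute 8, so 7 × 18 + 8 × 2 = 142 labels have been skipped so far.
Adding those back, label number 141719 + 142 = 141861 at 30 labels/s is 4728 s + 21 f = 1 h 18 min 48 s frame 21, i.e. 01:18:48;21.

01:18:48;21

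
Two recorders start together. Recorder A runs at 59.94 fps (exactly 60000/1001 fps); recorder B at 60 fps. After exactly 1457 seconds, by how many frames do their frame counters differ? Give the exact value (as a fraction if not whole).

A emits 60000/1001 × 1457 = 87420000/1001 frames; B emits 60 × 1457 = 87420.
Difference = 87420/1001 frames (≈ 87.3327); B is ahead of A.

87420/1001 frames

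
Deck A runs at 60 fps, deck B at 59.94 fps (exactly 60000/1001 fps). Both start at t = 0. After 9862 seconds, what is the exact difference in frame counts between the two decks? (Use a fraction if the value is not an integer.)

A emits 60 × 9862 = 591720 frames; B emits 60000/1001 × 9862 = 591720000/1001.
Difference = 591720/1001 frames (≈ 591.1289); B is behind A.

591720/1001 frames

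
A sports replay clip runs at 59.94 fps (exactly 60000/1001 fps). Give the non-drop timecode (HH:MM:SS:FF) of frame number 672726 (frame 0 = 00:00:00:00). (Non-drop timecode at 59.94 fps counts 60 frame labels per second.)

03:06:52:06

672726 ÷ 60 = 11212 full seconds, remainder 6 frames.
11212 s = 3 h 6 min 52 s.
Timecode: 03:06:52:06.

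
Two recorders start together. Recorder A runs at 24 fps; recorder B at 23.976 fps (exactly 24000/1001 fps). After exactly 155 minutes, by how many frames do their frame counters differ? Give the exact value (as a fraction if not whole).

223200/1001 frames

155 min = 9300 s.
A emits 24 × 9300 = 223200 frames; B emits 24000/1001 × 9300 = 223200000/1001.
Difference = 223200/1001 frames (≈ 222.9770); B is behind A.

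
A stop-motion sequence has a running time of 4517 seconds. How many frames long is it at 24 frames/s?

Frames = 4517 × 24 = 108408.

108408 frames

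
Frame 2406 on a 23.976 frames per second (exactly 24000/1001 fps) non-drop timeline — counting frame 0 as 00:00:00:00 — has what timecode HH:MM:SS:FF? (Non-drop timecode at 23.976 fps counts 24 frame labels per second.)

2406 ÷ 24 = 100 full seconds, remainder 6 frames.
100 s = 0 h 1 min 40 s.
Timecode: 00:01:40:06.

00:01:40:06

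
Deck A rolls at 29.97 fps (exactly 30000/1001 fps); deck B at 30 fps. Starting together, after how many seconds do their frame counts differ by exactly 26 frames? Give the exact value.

The gap grows by |30 − 30000/1001| = 30/1001 frames per second.
Time for a 26-frame gap: 26 ÷ (30/1001) = 13013/15 s.

13013/15 seconds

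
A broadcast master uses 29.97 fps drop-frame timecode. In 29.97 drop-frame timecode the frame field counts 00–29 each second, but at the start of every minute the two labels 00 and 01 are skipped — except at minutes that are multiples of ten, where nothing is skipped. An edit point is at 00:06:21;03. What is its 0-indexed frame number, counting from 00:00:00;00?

Complete 10-minute blocks: 0, each 17982 frames → 0.
Remaining 6 whole minutes in the current block: 1800 + 5 × 1798 = 10790 frames.
Within the current minute: 21 × 30 + 3 − 2 = 631 (labels ;00/;01 skipped at this minute). Total = 0 + 10790 + 631 = 11421.

11421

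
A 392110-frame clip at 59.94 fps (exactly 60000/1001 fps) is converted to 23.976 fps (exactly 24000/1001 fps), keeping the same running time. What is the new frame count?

Frames at target rate = 392110 × (24000/1001) / (60000/1001) = 156844.

156844 frames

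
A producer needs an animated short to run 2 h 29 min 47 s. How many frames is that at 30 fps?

269610 frames

2 h 29 min 47 s = 8987 s.
Frames = 8987 × 30 = 269610.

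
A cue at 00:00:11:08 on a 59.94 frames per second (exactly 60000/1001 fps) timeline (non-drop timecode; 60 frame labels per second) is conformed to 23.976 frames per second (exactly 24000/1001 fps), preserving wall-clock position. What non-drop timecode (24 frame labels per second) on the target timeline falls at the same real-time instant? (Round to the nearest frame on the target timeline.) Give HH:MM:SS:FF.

00:00:11:03

Source frame index: (0×3600 + 0×60 + 11) × 60 + 8 = 668.
Real time: 668 / (60000/1001) = 167167/15000 s.
Target frame: (167167/15000) × (24000/1001) = 1336/5 ≈ 267.200 → 267.
At 24 labels/s: frame 267 → 00:00:11:03.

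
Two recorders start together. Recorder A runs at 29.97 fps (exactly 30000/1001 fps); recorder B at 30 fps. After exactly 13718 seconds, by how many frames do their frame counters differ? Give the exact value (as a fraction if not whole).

411540/1001 frames

A emits 30000/1001 × 13718 = 411540000/1001 frames; B emits 30 × 13718 = 411540.
Difference = 411540/1001 frames (≈ 411.1289); B is ahead of A.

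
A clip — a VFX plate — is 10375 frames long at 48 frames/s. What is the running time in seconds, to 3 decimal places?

Running time = 10375 × 1/48 = 10375/48 s ≈ 216.146 s.

216.146 seconds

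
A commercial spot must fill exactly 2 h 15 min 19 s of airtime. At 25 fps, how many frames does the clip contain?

202975 frames

2 h 15 min 19 s = 8119 s.
Frames = 8119 × 25 = 202975.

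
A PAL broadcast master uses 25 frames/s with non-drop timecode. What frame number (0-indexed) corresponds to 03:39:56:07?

329907

Total seconds to the label: (3 × 3600 + 39 × 60 + 56) = 13196.
Frame index = 13196 × 25 + 7 = 329907.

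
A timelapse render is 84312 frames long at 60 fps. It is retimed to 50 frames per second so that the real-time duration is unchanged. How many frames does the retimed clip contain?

Target frames = source frames × (target rate / source rate) = 84312 × (50)/(60) = 84312 × 5/6 = 70260.

70260 frames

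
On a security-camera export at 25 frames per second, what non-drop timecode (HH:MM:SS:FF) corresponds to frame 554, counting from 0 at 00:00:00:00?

554 ÷ 25 = 22 full seconds, remainder 4 frames.
22 s = 0 h 0 min 22 s.
Timecode: 00:00:22:04.

00:00:22:04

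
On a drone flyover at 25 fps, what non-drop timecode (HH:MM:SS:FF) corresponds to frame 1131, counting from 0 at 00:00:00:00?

00:00:45:06

1131 ÷ 25 = 45 full seconds, remainder 6 frames.
45 s = 0 h 0 min 45 s.
Timecode: 00:00:45:06.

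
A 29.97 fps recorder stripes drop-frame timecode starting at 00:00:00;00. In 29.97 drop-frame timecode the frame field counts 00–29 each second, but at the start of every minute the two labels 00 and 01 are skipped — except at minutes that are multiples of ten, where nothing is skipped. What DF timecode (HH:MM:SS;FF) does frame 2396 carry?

Each 10-minute DF block holds 10 × 60 × 30 − 9 × 2 = 17982 frames. 2396 ÷ 17982 → 0 full blocks, remainder 2396.
Within the partial block the first minute is 1800 frames and each further minute 1798, so 1 further minute boundary passed. Total skipped labels = 18 × 0 + 2 × 1 = 2.
Non-drop label index = 2396 + 2 = 2398; at 30 labels/s that is 00:01:19:28, i.e. DF 00:01:19;28.

00:01:19;28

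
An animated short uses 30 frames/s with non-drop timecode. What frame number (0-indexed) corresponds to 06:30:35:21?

Total seconds to the label: (6 × 3600 + 30 × 60 + 35) = 23435.
Frame index = 23435 × 30 + 21 = 703071.

frame 703071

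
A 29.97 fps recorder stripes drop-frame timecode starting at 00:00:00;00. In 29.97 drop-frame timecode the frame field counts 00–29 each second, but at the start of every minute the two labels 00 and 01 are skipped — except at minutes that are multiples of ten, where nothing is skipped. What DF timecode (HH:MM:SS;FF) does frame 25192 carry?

00:14:00;18

Each 10-minute DF block holds 10 × 60 × 30 − 9 × 2 = 17982 frames. 25192 ÷ 17982 → 1 full block, remainder 7210.
Within the partial block the first minute is 1800 frames and each further minute 1798, so 4 further minute boundaries passed. Total skipped labels = 18 × 1 + 2 × 4 = 26.
Non-drop label index = 25192 + 26 = 25218; at 30 labels/s that is 00:14:00:18, i.e. DF 00:14:00;18.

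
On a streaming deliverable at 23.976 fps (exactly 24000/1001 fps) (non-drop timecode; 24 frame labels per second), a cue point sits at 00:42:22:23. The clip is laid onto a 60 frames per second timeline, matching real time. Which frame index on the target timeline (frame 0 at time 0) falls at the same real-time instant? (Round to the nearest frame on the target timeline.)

Source frame index: (0×3600 + 42×60 + 22) × 24 + 23 = 61031.
Real time: 61031 / (24000/1001) = 61092031/24000 s.
Target frame: (61092031/24000) × (60) = 61092031/400 ≈ 152730.078 → 152730.

frame 152730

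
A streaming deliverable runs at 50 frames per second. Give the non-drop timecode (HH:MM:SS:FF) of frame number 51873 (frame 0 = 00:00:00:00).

51873 ÷ 50 = 1037 full seconds, remainder 23 frames.
1037 s = 0 h 17 min 17 s.
Timecode: 00:17:17:23.

00:17:17:23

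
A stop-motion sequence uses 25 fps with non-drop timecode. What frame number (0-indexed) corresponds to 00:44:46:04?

67154

Total seconds to the label: (0 × 3600 + 44 × 60 + 46) = 2686.
Frame index = 2686 × 25 + 4 = 67154.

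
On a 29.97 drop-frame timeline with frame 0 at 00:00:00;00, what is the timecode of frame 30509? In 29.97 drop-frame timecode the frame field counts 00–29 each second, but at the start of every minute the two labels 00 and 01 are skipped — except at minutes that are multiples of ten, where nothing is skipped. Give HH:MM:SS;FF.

00:16:57;29

Ten DF minutes hold 17982 frames, so frame 30509 lies in block 1 (frames 17982–35963) with 12527 frames into that block.
The block's first minute is 1800 frames and the rest 1798 each; 12527 frames reaches minute 6, so 1 × 18 + 6 × 2 = 30 labels have been skipped so far.
Adding those back, label number 30509 + 30 = 30539 at 30 labels/s is 1017 s + 29 f = 0 h 16 min 57 s frame 29, i.e. 00:16:57;29.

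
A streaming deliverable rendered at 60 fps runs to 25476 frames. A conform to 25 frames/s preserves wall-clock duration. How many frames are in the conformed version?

10615 frames

Target frames = source frames × (target rate / source rate) = 25476 × (25)/(60) = 25476 × 5/12 = 10615.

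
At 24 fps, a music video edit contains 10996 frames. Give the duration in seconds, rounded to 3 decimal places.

458.167 seconds

Running time = 10996 × 1/24 = 2749/6 s ≈ 458.167 s.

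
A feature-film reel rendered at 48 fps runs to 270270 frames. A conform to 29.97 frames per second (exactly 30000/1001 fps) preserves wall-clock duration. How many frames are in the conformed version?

Target frames = source frames × (target rate / source rate) = 270270 × (30000/1001)/(48) = 270270 × 625/1001 = 168750.

168750 frames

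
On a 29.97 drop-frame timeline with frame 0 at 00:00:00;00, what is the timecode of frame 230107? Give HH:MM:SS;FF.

02:07:57;27

Each 10-minute DF block holds 10 × 60 × 30 − 9 × 2 = 17982 frames. 230107 ÷ 17982 → 12 full blocks, remainder 14323.
Within the partial block the first minute is 1800 frames and each further minute 1798, so 7 further minute boundaries passed. Total skipped labels = 18 × 12 + 2 × 7 = 230.
Non-drop label index = 230107 + 230 = 230337; at 30 labels/s that is 02:07:57:27, i.e. DF 02:07:57;27.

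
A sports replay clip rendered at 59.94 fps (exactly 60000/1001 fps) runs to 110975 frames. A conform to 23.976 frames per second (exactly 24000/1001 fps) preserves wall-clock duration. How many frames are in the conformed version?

44390 frames

Target frames = source frames × (target rate / source rate) = 110975 × (24000/1001)/(60000/1001) = 110975 × 2/5 = 44390.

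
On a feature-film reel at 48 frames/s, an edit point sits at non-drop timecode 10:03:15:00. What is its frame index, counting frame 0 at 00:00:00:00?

1737360

Total seconds to the label: (10 × 3600 + 3 × 60 + 15) = 36195.
Frame index = 36195 × 48 + 0 = 1737360.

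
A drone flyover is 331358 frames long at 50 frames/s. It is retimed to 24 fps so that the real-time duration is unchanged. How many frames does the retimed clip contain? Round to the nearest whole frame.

159052 frames

Frames at target rate = 331358 × (24) / (50) = 3976296/25 ≈ 159051.840.
Nearest whole frame: 159052.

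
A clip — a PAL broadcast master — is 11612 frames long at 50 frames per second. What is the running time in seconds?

Running time = 11612 / (50) = 232.24 s.

232.24 seconds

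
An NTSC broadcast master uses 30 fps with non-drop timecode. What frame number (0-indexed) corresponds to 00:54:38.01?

Total seconds to the label: (0 × 3600 + 54 × 60 + 38) = 3278.
Frame index = 3278 × 30 + 1 = 98341.

98341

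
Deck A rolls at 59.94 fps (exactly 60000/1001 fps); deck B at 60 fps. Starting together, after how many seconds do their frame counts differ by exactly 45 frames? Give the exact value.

750.75 seconds

The gap grows by |60 − 60000/1001| = 60/1001 frames per second.
Time for a 45-frame gap: 45 ÷ (60/1001) = 750.75 s.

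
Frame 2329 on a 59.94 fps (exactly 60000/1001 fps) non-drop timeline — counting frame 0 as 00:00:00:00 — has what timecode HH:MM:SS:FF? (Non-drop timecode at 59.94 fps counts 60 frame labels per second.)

2329 ÷ 60 = 38 full seconds, remainder 49 frames.
38 s = 0 h 0 min 38 s.
Timecode: 00:00:38:49.

00:00:38:49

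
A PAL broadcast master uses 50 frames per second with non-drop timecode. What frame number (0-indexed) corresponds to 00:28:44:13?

frame 86213

Total seconds to the label: (0 × 3600 + 28 × 60 + 44) = 1724.
Frame index = 1724 × 50 + 13 = 86213.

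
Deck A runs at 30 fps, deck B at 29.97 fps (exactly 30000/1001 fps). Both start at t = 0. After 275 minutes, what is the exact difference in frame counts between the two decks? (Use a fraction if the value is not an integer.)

275 min = 16500 s.
A emits 30 × 16500 = 495000 frames; B emits 30000/1001 × 16500 = 45000000/91.
Difference = 45000/91 frames (≈ 494.5055); B is behind A.

45000/91 frames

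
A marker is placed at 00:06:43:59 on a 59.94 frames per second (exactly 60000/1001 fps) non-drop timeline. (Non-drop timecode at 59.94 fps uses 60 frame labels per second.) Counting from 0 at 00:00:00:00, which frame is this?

24239

Total seconds to the label: (0 × 3600 + 6 × 60 + 43) = 403.
Frame index = 403 × 60 + 59 = 24239.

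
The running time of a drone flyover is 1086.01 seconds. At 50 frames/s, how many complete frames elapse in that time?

54300 frames

Frames = 1086.01 × 50 = 108601/2 ≈ 54300.5000.
Complete frames: 54300.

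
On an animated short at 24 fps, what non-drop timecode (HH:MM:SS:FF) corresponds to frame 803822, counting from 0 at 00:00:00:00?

09:18:12:14

803822 ÷ 24 = 33492 full seconds, remainder 14 frames.
33492 s = 9 h 18 min 12 s.
Timecode: 09:18:12:14.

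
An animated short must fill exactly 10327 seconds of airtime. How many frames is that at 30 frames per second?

309810 frames

Frames = 10327 × 30 = 309810.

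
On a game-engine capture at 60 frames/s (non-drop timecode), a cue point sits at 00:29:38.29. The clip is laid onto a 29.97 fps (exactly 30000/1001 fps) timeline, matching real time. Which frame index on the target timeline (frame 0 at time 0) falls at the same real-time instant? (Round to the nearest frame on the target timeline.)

frame 53301

Source frame index: (0×3600 + 29×60 + 38) × 60 + 29 = 106709.
Real time: 106709 / (60) = 106709/60 s.
Target frame: (106709/60) × (30000/1001) = 53354500/1001 ≈ 53301.199 → 53301.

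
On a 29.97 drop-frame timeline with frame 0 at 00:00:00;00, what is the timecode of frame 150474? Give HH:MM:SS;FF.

01:23:40;24

Ten DF minutes hold 17982 frames, so frame 150474 lies in block 8 (frames 143856–161837) with 6618 frames into that block.
The block's first minute is 1800 frames and the rest 1798 each; 6618 frames reaches minute 3, so 8 × 18 + 3 × 2 = 150 labels have been skipped so far.
Adding those back, label number 150474 + 150 = 150624 at 30 labels/s is 5020 s + 24 f = 1 h 23 min 40 s frame 24, i.e. 01:23:40;24.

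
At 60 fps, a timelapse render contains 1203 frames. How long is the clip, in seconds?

Running time = 1203 / (60) = 20.05 s.

20.05 seconds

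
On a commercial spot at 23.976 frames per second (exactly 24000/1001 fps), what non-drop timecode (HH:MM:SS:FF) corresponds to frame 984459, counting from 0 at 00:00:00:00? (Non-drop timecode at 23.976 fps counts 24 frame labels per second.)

11:23:39:03

984459 ÷ 24 = 41019 full seconds, remainder 3 frames.
41019 s = 11 h 23 min 39 s.
Timecode: 11:23:39:03.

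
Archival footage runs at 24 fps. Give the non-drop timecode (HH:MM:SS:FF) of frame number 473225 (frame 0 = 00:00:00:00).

05:28:37:17

473225 ÷ 24 = 19717 full seconds, remainder 17 frames.
19717 s = 5 h 28 min 37 s.
Timecode: 05:28:37:17.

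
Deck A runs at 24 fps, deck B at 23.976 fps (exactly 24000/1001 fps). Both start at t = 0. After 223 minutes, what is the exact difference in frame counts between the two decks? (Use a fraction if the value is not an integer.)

223 min = 13380 s.
A emits 24 × 13380 = 321120 frames; B emits 24000/1001 × 13380 = 321120000/1001.
Difference = 321120/1001 frames (≈ 320.7992); B is behind A.

321120/1001 frames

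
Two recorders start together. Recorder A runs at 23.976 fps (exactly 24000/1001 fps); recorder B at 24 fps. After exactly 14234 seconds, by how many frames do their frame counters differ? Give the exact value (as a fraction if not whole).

A emits 24000/1001 × 14234 = 31056000/91 frames; B emits 24 × 14234 = 341616.
Difference = 31056/91 frames (≈ 341.2747); B is ahead of A.

31056/91 frames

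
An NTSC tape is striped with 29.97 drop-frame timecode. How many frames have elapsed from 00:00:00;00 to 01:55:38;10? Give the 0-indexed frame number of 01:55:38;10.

Complete 10-minute blocks: 11, each 17982 frames → 197802.
Remaining 5 whole minutes in the current block: 1800 + 4 × 1798 = 8992 frames.
Within the current minute: 38 × 30 + 10 − 2 = 1148 (labels ;00/;01 skipped at this minute). Total = 197802 + 8992 + 1148 = 207942.

207942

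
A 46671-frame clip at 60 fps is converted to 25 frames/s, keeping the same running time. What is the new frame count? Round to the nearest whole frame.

Frames at target rate = 46671 × (25) / (60) = 77785/4 ≈ 19446.250.
Nearest whole frame: 19446.

19446 frames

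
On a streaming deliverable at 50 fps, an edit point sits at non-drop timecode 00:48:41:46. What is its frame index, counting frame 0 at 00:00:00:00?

Total seconds to the label: (0 × 3600 + 48 × 60 + 41) = 2921.
Frame index = 2921 × 50 + 46 = 146096.

146096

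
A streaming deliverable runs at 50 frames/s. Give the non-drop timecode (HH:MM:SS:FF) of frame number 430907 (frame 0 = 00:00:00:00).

430907 ÷ 50 = 8618 full seconds, remainder 7 frames.
8618 s = 2 h 23 min 38 s.
Timecode: 02:23:38:07.

02:23:38:07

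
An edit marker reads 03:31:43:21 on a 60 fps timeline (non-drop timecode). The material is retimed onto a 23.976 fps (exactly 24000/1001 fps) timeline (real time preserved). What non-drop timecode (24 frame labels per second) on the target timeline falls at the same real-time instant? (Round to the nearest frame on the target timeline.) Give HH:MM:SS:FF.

Source frame index: (3×3600 + 31×60 + 43) × 60 + 21 = 762201.
Real time: 762201 / (60) = 254067/20 s.
Target frame: (254067/20) × (24000/1001) = 27716400/91 ≈ 304575.824 → 304576.
At 24 labels/s: frame 304576 → 03:31:30:16.

03:31:30:16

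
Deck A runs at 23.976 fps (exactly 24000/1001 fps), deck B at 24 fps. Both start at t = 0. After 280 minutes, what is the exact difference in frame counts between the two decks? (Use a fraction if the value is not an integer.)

57600/143 frames

280 min = 16800 s.
A emits 24000/1001 × 16800 = 57600000/143 frames; B emits 24 × 16800 = 403200.
Difference = 57600/143 frames (≈ 402.7972); B is ahead of A.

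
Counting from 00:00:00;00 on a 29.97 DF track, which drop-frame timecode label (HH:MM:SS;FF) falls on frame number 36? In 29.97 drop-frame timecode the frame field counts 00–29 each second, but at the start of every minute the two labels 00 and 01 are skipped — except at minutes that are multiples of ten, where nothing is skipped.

00:00:01;06

Ten DF minutes hold 17982 frames, so frame 36 lies in block 0 (frames 0–17981) with 36 frames into that block.
The block's first minute is 1800 frames and the rest 1798 each; 36 frames reaches minute 0, so 0 × 18 + 0 × 2 = 0 labels have been skipped so far.
Adding those back, label number 36 + 0 = 36 at 30 labels/s is 1 s + 6 f = 0 h 0 min 1 s frame 6, i.e. 00:00:01;06.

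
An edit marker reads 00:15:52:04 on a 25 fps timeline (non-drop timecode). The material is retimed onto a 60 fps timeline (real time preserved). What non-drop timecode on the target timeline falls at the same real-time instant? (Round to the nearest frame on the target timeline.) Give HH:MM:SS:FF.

Source frame index: (0×3600 + 15×60 + 52) × 25 + 4 = 23804.
Real time: 23804 / (25) = 23804/25 s.
Target frame: (23804/25) × (60) = 285648/5 ≈ 57129.600 → 57130.
At 60 labels/s: frame 57130 → 00:15:52:10.

00:15:52:10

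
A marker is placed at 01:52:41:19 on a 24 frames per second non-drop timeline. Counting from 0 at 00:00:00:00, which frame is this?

Total seconds to the label: (1 × 3600 + 52 × 60 + 41) = 6761.
Frame index = 6761 × 24 + 19 = 162283.

frame 162283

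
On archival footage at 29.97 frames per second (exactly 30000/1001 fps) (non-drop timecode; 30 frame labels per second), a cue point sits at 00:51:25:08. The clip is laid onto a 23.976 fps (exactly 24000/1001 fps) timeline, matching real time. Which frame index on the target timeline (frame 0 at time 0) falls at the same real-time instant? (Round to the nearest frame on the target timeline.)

frame 74046

Source frame index: (0×3600 + 51×60 + 25) × 30 + 8 = 92558.
Real time: 92558 / (30000/1001) = 46325279/15000 s.
Target frame: (46325279/15000) × (24000/1001) = 370232/5 ≈ 74046.400 → 74046.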